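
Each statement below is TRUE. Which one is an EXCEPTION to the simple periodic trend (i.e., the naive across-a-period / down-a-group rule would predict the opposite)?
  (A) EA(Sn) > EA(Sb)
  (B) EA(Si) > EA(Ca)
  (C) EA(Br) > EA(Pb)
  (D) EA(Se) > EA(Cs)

(A)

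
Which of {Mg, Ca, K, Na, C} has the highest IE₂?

Na

After 1 electron has been removed, what remains? Mg⁺ still has 1 valence electron; Ca⁺ still has 1 valence electron; K⁺ is the bare [Ar] core; Na⁺ is the bare [Ne] core; C⁺ still has 3 valence electrons.
Core electrons are held far more tightly than valence electrons, so K and Na top the IE_2 order.
Valence configurations: Mg⁺ [Ne]3s¹, Ca⁺ [Ar]4s¹, C⁺ [He]2s²2p¹.
Tabulated IE_2 (kJ/mol): Mg 1451, Ca 1145, K 3052, Na 4562, C 2353.
Hence IE_2: Ca < Mg < C < K < Na.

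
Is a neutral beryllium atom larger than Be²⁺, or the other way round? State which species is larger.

Be

Forming Be²⁺ removes 2 electrons from Be. Fewer electrons for the same nuclear charge means less shielding and a higher Z_eff on the remaining electrons, and for main-group metals the entire outer shell is lost.
A cation is smaller than its parent atom: Be²⁺ < Be.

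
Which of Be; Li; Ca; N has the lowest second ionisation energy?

Ca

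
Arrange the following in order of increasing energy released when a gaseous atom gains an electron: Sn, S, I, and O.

Sn < O < S < I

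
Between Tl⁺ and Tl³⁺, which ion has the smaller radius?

Both ions have Z = 81 protons, but Tl³⁺ has lost more electrons, so its remaining electrons feel a larger effective nuclear charge per electron and are pulled in more tightly.
Higher positive charge → smaller ion, so Tl⁺ > Tl³⁺.

Tl³⁺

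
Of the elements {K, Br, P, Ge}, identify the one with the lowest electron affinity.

K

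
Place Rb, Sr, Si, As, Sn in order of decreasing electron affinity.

Atoms with high Z_eff and room in the valence shell (especially the halogens) have the most exothermic electron affinities.
Here both period and group differ, so the two effects have to be weighed against each other.
Rb > Sr: this pair runs against the simple trend — see the exception note.
As > Rb: both effects reinforce here, so As is clearly the higher of the two.
Sn > As: this pair runs against the simple trend — see the exception note.
Si > Sn: they share group 14; the group trend gives Si the larger value.
Note the exception: Rb has a higher electron affinity than Sr, contrary to the simple trend — adding an electron to Sr (ns²) has to open a new, higher-energy np subshell, which is unfavourable.
Note the exception: Sn has a higher electron affinity than As, contrary to the simple trend — adding an electron to As's half-filled np³ subshell costs electron-pairing energy.
For reference (kJ/mol): Si 134, As 78, Rb 47, Sr 5, Sn 107.
So from highest to lowest: Si > Sn > As > Rb > Sr.

Si > Sn > As > Rb > Sr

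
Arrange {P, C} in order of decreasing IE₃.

C, P

IE_3 is the cost of taking one more electron from the +2 cation: P²⁺ still has 3 valence electrons; C²⁺ still has 2 valence electrons.
All are still removing valence electrons, so compare the +2 ions as you would atoms: IE_3 generally rises across a period (higher Z_eff) and falls down a group (larger shell), subject to the usual subshell exceptions.
Valence configurations: P²⁺ [Ne]3s²3p¹, C²⁺ [He]2s².
Tabulated IE_3 (kJ/mol): P 2914, C 4620.
Putting it together, IE_3: P < C.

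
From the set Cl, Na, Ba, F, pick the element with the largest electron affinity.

Cl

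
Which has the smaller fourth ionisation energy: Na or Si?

Consider each +3 ion: Na³⁺ is already 2 electrons into the core; Si³⁺ still has 1 valence electron.
Core electrons are held far more tightly than valence electrons, so Na tops the IE_4 order.
The numbers (kJ/mol): Na 9543, Si 4356.
Hence IE_4: Si < Na.

Si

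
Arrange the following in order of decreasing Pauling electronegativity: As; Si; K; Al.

Al is in period 3, group 13; Si is in period 3, group 14; K is in period 4, group 1; As is in period 4, group 15.
EN rises left→right (higher Z_eff, smaller atoms) and falls top→bottom (larger, more shielded atoms).
Here both period and group differ, so the two effects have to be weighed against each other.
Al > K: relative to K, both the across-period and down-group shifts push Al's electronegativity up.
Si > Al: both are in period 3; the period trend gives Si the larger value.
As > Si: period and group pull opposite ways; the across-period shift dominates (2.18 vs 1.90).
Approximate values (Pauling): Al 1.61, Si 1.90, K 0.82, As 2.18.
So from highest to lowest: As > Si > Al > K.

As > Si > Al > K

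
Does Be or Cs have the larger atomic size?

Be is in period 2, group 2; Cs is in period 6, group 1.
Moving right in a period, electrons are added to the same shell under a stronger nuclear pull, so atoms get smaller; moving down, a new shell is opened and atoms get larger.
Here both period and group differ, so the two effects have to be weighed against each other.
Cs > Be: both effects reinforce here, so Cs is clearly the larger of the two.
Tabulated atomic radius (pm): Be 102, Cs 232.
So Cs has the larger atomic size (Cs > Be).

Cs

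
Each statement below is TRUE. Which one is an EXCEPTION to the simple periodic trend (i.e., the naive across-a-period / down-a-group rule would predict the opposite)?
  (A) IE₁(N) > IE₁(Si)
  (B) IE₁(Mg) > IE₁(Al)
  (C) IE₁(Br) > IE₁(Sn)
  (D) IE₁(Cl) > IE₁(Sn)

(B)

The general trend: first ionisation energy increases across a period and decreases down a group.
(A) N (period 2, group 15) vs Si (period 3, group 14): the stated order agrees with the simple trend.
(B) Mg (period 3, group 2) vs Al (period 3, group 13): the stated order contradicts the simple trend.
(C) Br (period 4, group 17) vs Sn (period 5, group 14): the stated order agrees with the simple trend.
(D) Cl (period 3, group 17) vs Sn (period 5, group 14): the stated order agrees with the simple trend.
The exception is (B): Al's single 3p electron is easier to remove than one from Mg's filled 3s².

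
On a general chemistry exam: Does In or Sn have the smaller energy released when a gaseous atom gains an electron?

In

In is in period 5, group 13; Sn is in period 5, group 14.
Atoms with high Z_eff and room in the valence shell (especially the halogens) have the most exothermic electron affinities.
All lie in period 5, so electron affinity increases left to right.
So In has the smaller energy released when a gaseous atom gains an electron (In < Sn).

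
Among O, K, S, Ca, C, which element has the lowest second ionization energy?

The second ionization energy removes an electron from the +1 ion. For each element: O⁺ still has 5 valence electrons; K⁺ is the bare [Ar] core; S⁺ still has 5 valence electrons; Ca⁺ still has 1 valence electron; C⁺ still has 3 valence electrons.
Usually core removal costs more than valence removal, but here the competition is close: a tightly held n=2 valence electron can cost more to remove than an n=3 core electron, so the actual values have to decide it.
Valence configurations: O⁺ [He]2s²2p³, S⁺ [Ne]3s²3p³, Ca⁺ [Ar]4s¹, C⁺ [He]2s²2p¹.
Tabulated IE_2 (kJ/mol): O 3388, K 3052, S 2252, Ca 1145, C 2353.
So the second ionization energies run Ca < S < C < K < O.

Ca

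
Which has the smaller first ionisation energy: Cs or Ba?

Cs

Cs is in period 6, group 1; Ba is in period 6, group 2.
Removing the outermost electron gets harder across a period and easier down a group.
All lie in period 6, so first ionization energy increases left to right.
So Cs has the smaller first ionisation energy (Cs < Ba).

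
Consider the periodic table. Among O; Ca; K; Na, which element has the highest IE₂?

Na

The second ionization energy removes an electron from the +1 ion. For each element: O⁺ still has 5 valence electrons; Ca⁺ still has 1 valence electron; K⁺ is the bare [Ar] core; Na⁺ is the bare [Ne] core.
Usually core removal costs more than valence removal, but here the competition is close: a tightly held n=2 valence electron can cost more to remove than an n=3 core electron, so the actual values have to decide it.
Valence configurations: O⁺ [He]2s²2p³, Ca⁺ [Ar]4s¹.
Tabulated IE_2 (kJ/mol): O 3388, Ca 1145, K 3052, Na 4562.
Overall IE_2 order: Ca < K < O < Na.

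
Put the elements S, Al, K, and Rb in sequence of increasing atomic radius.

S, Al, K, Rb

Al is in period 3, group 13; S is in period 3, group 16; K is in period 4, group 1; Rb is in period 5, group 1.
Atomic radius shrinks across a period as nuclear charge pulls the same shell inward, and grows down a group as new shells are added.
These span different periods and groups, so the two trends combine.
Al > S: both are in period 3; the period trend gives Al the larger value.
K > Al: both effects reinforce here, so K is clearly the larger of the two.
Rb > K: Rb sits below K in group 1, so the down-group effect alone puts Rb larger.
For reference (pm): Al 126, S 103, K 196, Rb 210.
So from smallest to largest: S < Al < K < Rb.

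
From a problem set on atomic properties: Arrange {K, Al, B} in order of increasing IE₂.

Consider each +1 ion: K⁺ is the bare [Ar] core; Al⁺ still has 2 valence electrons; B⁺ still has 2 valence electrons.
Pulling an electron out of a noble-gas core costs far more than removing a remaining valence electron, so K sits at the high end of IE_2.
Valence configurations: Al⁺ [Ne]3s², B⁺ [He]2s².
The numbers (kJ/mol): K 3052, Al 1817, B 2427.
Putting it together, IE_2: Al < B < K.

Al < B < K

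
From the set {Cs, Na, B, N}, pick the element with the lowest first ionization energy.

Across a period the outer electron is held more tightly (higher IE₁); down a group it sits in a higher shell, more shielded, and comes off more easily.
Here both period and group differ, so the two effects have to be weighed against each other.
Na > Cs: they share group 1; the group trend gives Na the larger value.
B > Na: relative to Na, both the across-period and down-group shifts push B's first ionization energy up.
N > B: N lies to the right of B in period 2, so the across-period effect alone puts N higher.
Tabulated first ionization energy (kJ/mol): B 801, N 1402, Na 496, Cs 376.
The lowest first ionization energy among these belongs to Cs.

Cs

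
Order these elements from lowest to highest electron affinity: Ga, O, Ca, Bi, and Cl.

Ca < Ga < Bi < O < Cl

O is in period 2, group 16; Cl is in period 3, group 17; Ca is in period 4, group 2; Ga is in period 4, group 13; Bi is in period 6, group 15.
Adding an electron releases more energy for atoms nearer the top right (short of the noble gases).
Here both period and group differ, so the two effects have to be weighed against each other.
Ga > Ca: Ga lies to the right of Ca in period 4, so the across-period effect alone puts Ga higher.
Bi > Ga: the two effects oppose for this pair; the across-period effect wins (91 vs 29 kJ/mol).
O > Bi: relative to Bi, both the across-period and down-group shifts push O's electron affinity up.
Cl > O: the two effects oppose for this pair; the across-period effect wins (349 vs 141 kJ/mol).
Approximate values (kJ/mol): O 141, Cl 349, Ca 2, Ga 29, Bi 91.
So from lowest to highest: Ca < Ga < Bi < O < Cl.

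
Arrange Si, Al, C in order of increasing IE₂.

Consider each +1 ion: Si⁺ still has 3 valence electrons; Al⁺ still has 2 valence electrons; C⁺ still has 3 valence electrons.
All are still removing valence electrons, so compare the +1 ions as you would atoms: IE_2 generally rises across a period (higher Z_eff) and falls down a group (larger shell), subject to the usual subshell exceptions.
Valence configurations: Si⁺ [Ne]3s²3p¹, Al⁺ [Ne]3s², C⁺ [He]2s²2p¹.
Si⁺ loses a lone 3p electron whereas Al⁺ must break into a filled 3s² pair, so IE_2(Al) > IE_2(Si) even though Si has the higher nuclear charge.
Tabulated IE_2 (kJ/mol): Si 1577, Al 1817, C 2353.
Putting it together, IE_2: Si < Al < C.

Si, Al, C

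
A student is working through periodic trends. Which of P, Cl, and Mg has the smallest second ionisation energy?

Mg

Consider each +1 ion: P⁺ still has 4 valence electrons; Cl⁺ still has 6 valence electrons; Mg⁺ still has 1 valence electron.
All are still removing valence electrons, so compare the +1 ions as you would atoms: IE_2 generally rises across a period (higher Z_eff) and falls down a group (larger shell), subject to the usual subshell exceptions.
Valence configurations: P⁺ [Ne]3s²3p², Cl⁺ [Ne]3s²3p⁴, Mg⁺ [Ne]3s¹.
Tabulated IE_2 (kJ/mol): P 1907, Cl 2298, Mg 1451.
Hence IE_2: Mg < P < Cl.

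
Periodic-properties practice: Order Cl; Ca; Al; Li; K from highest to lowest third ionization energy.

After 2 electrons have been removed, what remains? Cl²⁺ still has 5 valence electrons; Ca²⁺ is the bare [Ar] core; Al²⁺ still has 1 valence electron; Li²⁺ is already 1 electron into the core; K²⁺ is already 1 electron into the core.
Core electrons are held far more tightly than valence electrons, so K, Ca and Li top the IE_3 order.
Valence configurations: Cl²⁺ [Ne]3s²3p³, Al²⁺ [Ne]3s¹.
The numbers (kJ/mol): Cl 3822, Ca 4912, Al 2745, Li 11815, K 4420.
Putting it together, IE_3: Al < Cl < K < Ca < Li.

Li > Ca > K > Cl > Al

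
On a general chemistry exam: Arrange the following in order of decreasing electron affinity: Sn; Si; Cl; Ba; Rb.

Cl > Si > Sn > Rb > Ba

EA tends to increase across a period and decrease down a group, though the pattern is less regular than for IE or radius.
Neither a single period nor a single group — weigh both effects.
Rb > Ba: the two effects oppose for this pair; the down-group effect wins (47 vs 14 kJ/mol).
Sn > Rb: Sn lies to the right of Rb in period 5, so the across-period effect alone puts Sn higher.
Si > Sn: Si sits above Sn in group 14, so the down-group effect alone puts Si higher.
Cl > Si: Cl lies to the right of Si in period 3, so the across-period effect alone puts Cl higher.
For reference (kJ/mol): Si 134, Cl 349, Rb 47, Sn 107, Ba 14.
So from highest to lowest: Cl > Si > Sn > Rb > Ba.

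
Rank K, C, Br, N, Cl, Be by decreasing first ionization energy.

N > Cl > Br > C > Be > K

Removing the outermost electron gets harder across a period and easier down a group.
Neither a single period nor a single group — weigh both effects.
Be > K: both effects reinforce here, so Be is clearly the higher of the two.
C > Be: C lies to the right of Be in period 2, so the across-period effect alone puts C higher.
Br > C: the two effects oppose for this pair; the across-period effect wins (1140 vs 1086 kJ/mol).
Cl > Br: they share group 17; the group trend gives Cl the larger value.
N > Cl: period and group pull opposite ways; the down-group shift dominates (1402 vs 1251 kJ/mol).
Approximate values (kJ/mol): Be 900, C 1086, N 1402, Cl 1251, K 419, Br 1140.
So from highest to lowest: N > Cl > Br > C > Be > K.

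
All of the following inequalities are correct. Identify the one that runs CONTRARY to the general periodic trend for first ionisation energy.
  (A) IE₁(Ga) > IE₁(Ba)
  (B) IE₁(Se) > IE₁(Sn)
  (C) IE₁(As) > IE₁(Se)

(C)

The general trend: first ionisation energy increases across a period and decreases down a group.
(A) Ga (period 4, group 13) vs Ba (period 6, group 2): the stated order agrees with the simple trend.
(B) Se (period 4, group 16) vs Sn (period 5, group 14): the stated order agrees with the simple trend.
(C) As (period 4, group 15) vs Se (period 4, group 16): the stated order contradicts the simple trend.
The exception is (C): Se (4p⁴) ionizes more easily than half-filled As (4p³).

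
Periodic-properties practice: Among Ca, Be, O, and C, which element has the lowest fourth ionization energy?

C

After 3 electrons have been removed, what remains? Ca³⁺ is already 1 electron into the core; Be³⁺ is already 1 electron into the core; O³⁺ still has 3 valence electrons; C³⁺ still has 1 valence electron.
Usually core removal costs more than valence removal, but here the competition is close: a tightly held n=2 valence electron can cost more to remove than an n=3 core electron, so the actual values have to decide it.
Valence configurations: O³⁺ [He]2s²2p¹, C³⁺ [He]2s¹.
The numbers (kJ/mol): Ca 6491, Be 21007, O 7469, C 6223.
So the fourth ionization energies run C < Ca < O < Be.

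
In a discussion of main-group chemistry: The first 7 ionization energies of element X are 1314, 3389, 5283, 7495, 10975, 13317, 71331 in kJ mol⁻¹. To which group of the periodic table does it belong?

Group 16

Look for the largest jump between consecutive ionization energies: IE7/IE6 ≈ 5.4, far larger than any earlier ratio.
That jump marks the point where a core electron is being removed. So the atom has 6 valence electrons.
A main-group element with 6 valence electrons is in group 16.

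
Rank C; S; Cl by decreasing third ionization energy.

IE_3 is the cost of taking one more electron from the +2 cation: C²⁺ still has 2 valence electrons; S²⁺ still has 4 valence electrons; Cl²⁺ still has 5 valence electrons.
All are still removing valence electrons, so compare the +2 ions as you would atoms: IE_3 generally rises across a period (higher Z_eff) and falls down a group (larger shell), subject to the usual subshell exceptions.
Valence configurations: C²⁺ [He]2s², S²⁺ [Ne]3s²3p², Cl²⁺ [Ne]3s²3p³.
Tabulated IE_3 (kJ/mol): C 4620, S 3357, Cl 3822.
Putting it together, IE_3: S < Cl < C.

C > Cl > S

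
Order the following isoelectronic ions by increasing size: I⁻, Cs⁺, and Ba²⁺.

All of these have 54 electrons, so size is governed by nuclear charge alone: the more protons, the stronger the pull on the same electron cloud, and the smaller the ion.
Nuclear charges: Ba²⁺ (Z=56), Cs⁺ (Z=55), I⁻ (Z=53).
Smallest to largest: Ba²⁺ < Cs⁺ < I⁻.

Ba²⁺ < Cs⁺ < I⁻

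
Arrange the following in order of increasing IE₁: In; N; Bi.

N is in period 2, group 15; In is in period 5, group 13; Bi is in period 6, group 15.
First ionization energy rises across a period (greater Z_eff holds electrons more tightly) and falls down a group (valence electrons are farther from the nucleus).
Neither a single period nor a single group — weigh both effects.
Bi > In: period and group pull opposite ways; the across-period shift dominates (703 vs 558 kJ/mol).
N > Bi: N sits above Bi in group 15, so the down-group effect alone puts N higher.
Tabulated first ionization energy (kJ/mol): N 1402, In 558, Bi 703.
So from lowest to highest: In < Bi < N.

In, Bi, N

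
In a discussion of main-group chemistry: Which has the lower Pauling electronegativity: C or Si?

Si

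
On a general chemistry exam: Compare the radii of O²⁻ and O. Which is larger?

O²⁻

Forming O²⁻ adds 2 electrons to O. More electron–electron repulsion in the same shell, with unchanged nuclear charge, lets the cloud expand.
An anion is larger than its parent atom: O²⁻ > O.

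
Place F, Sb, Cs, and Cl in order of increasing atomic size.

F, Cl, Sb, Cs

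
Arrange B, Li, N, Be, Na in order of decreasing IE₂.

Consider each +1 ion: B⁺ still has 2 valence electrons; Li⁺ is the bare [He] core; N⁺ still has 4 valence electrons; Be⁺ still has 1 valence electron; Na⁺ is the bare [Ne] core.
Pulling an electron out of a noble-gas core costs far more than removing a remaining valence electron, so Na and Li sit at the high end of IE_2.
Valence configurations: B⁺ [He]2s², N⁺ [He]2s²2p², Be⁺ [He]2s¹.
Tabulated IE_2 (kJ/mol): B 2427, Li 7298, N 2856, Be 1757, Na 4562.
Overall IE_2 order: Be < B < N < Na < Li.

Li > Na > N > B > Be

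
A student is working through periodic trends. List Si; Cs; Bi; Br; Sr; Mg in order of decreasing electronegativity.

Mg is in period 3, group 2; Si is in period 3, group 14; Br is in period 4, group 17; Sr is in period 5, group 2; Cs is in period 6, group 1; Bi is in period 6, group 15.
Electronegativity increases across a period and decreases down a group, tracking effective nuclear charge and atomic size.
Here both period and group differ, so the two effects have to be weighed against each other.
Sr > Cs: both effects reinforce here, so Sr is clearly the higher of the two.
Mg > Sr: Mg sits above Sr in group 2, so the down-group effect alone puts Mg higher.
Si > Mg: both are in period 3; the period trend gives Si the larger value.
Bi > Si: period and group pull opposite ways; the across-period shift dominates (2.02 vs 1.90).
Br > Bi: relative to Bi, both the across-period and down-group shifts push Br's electronegativity up.
For reference (Pauling): Mg 1.31, Si 1.90, Br 2.96, Sr 0.95, Cs 0.79, Bi 2.02.
So from highest to lowest: Br > Bi > Si > Mg > Sr > Cs.

Br, Bi, Si, Mg, Sr, Cs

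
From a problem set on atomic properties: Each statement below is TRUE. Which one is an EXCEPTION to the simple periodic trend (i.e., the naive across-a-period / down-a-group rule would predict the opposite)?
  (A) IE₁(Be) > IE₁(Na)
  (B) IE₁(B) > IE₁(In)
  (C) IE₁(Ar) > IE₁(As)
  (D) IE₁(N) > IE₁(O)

The general trend: IE₁ increases across a period and decreases down a group.
(A) Be (period 2, group 2) vs Na (period 3, group 1): the stated order agrees with the simple trend.
(B) B (period 2, group 13) vs In (period 5, group 13): the stated order agrees with the simple trend.
(C) Ar (period 3, group 18) vs As (period 4, group 15): the stated order agrees with the simple trend.
(D) N (period 2, group 15) vs O (period 2, group 16): the stated order contradicts the simple trend.
The exception is (D): pairing an electron in O's 2p⁴ costs repulsion energy, so O ionizes more easily than half-filled N (2p³).

(D)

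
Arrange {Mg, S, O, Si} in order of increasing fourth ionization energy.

The fourth ionization energy removes an electron from the +3 ion. For each element: Mg³⁺ is already 1 electron into the core; S³⁺ still has 3 valence electrons; O³⁺ still has 3 valence electrons; Si³⁺ still has 1 valence electron.
Breaking into a closed-shell core is much more expensive than removing a leftover valence electron — Mg has the largest IE_4 here.
Valence configurations: S³⁺ [Ne]3s²3p¹, O³⁺ [He]2s²2p¹, Si³⁺ [Ne]3s¹.
Approximate IE_4 values (kJ/mol): Mg 10543, S 4556, O 7469, Si 4356.
Overall IE_4 order: Si < S < O < Mg.

Si < S < O < Mg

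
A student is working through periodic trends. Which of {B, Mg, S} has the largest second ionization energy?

B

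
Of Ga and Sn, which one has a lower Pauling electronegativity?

Ga is in period 4, group 13; Sn is in period 5, group 14.
Electronegativity increases across a period and decreases down a group, tracking effective nuclear charge and atomic size.
A diagonal step moves right (one effect) and down (the opposite effect) at once.
Sn > Ga: period and group pull opposite ways; the across-period shift dominates (1.96 vs 1.81).
Tabulated electronegativity (Pauling): Ga 1.81, Sn 1.96.
So Ga has the lower Pauling electronegativity (Ga < Sn).

Ga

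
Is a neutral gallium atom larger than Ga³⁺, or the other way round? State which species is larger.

Forming Ga³⁺ removes 3 electrons from Ga. Fewer electrons for the same nuclear charge means less shielding and a higher Z_eff on the remaining electrons, and for main-group metals the entire outer shell is lost.
A cation is smaller than its parent atom: Ga³⁺ < Ga.

Ga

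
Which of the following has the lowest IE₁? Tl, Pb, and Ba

Ba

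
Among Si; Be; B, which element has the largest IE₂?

The second ionization energy removes an electron from the +1 ion. For each element: Si⁺ still has 3 valence electrons; Be⁺ still has 1 valence electron; B⁺ still has 2 valence electrons.
All are still removing valence electrons, so compare the +1 ions as you would atoms: IE_2 generally rises across a period (higher Z_eff) and falls down a group (larger shell), subject to the usual subshell exceptions.
Valence configurations: Si⁺ [Ne]3s²3p¹, Be⁺ [He]2s¹, B⁺ [He]2s².
Approximate IE_2 values (kJ/mol): Si 1577, Be 1757, B 2427.
So the second ionization energies run Si < Be < B.

B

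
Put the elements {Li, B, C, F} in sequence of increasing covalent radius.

F < C < B < Li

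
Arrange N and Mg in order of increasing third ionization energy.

N < Mg

Consider each +2 ion: N²⁺ still has 3 valence electrons; Mg²⁺ is the bare [Ne] core.
Breaking into a closed-shell core is much more expensive than removing a leftover valence electron — Mg has the largest IE_3 here.
Tabulated IE_3 (kJ/mol): N 4578, Mg 7733.
Overall IE_3 order: N < Mg.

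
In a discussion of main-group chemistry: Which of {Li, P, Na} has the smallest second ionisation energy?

P

IE_2 is the cost of taking one more electron from the +1 cation: Li⁺ is the bare [He] core; P⁺ still has 4 valence electrons; Na⁺ is the bare [Ne] core.
Breaking into a closed-shell core is much more expensive than removing a leftover valence electron — Na and Li have the largest IE_2 here.
Tabulated IE_2 (kJ/mol): Li 7298, P 1907, Na 4562.
Hence IE_2: P < Na < Li.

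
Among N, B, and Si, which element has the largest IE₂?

N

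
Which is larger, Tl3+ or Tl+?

Tl+

Both ions have Z = 81 protons, but Tl3+ has lost more electrons, so its remaining electrons feel a larger effective nuclear charge per electron and are pulled in more tightly.
Higher positive charge → smaller ion, so Tl+ > Tl3+.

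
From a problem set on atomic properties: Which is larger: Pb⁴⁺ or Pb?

Pb

Forming Pb⁴⁺ removes 4 electrons from Pb. Fewer electrons for the same nuclear charge means less shielding and a higher Z_eff on the remaining electrons.
A cation is smaller than its parent atom: Pb⁴⁺ < Pb.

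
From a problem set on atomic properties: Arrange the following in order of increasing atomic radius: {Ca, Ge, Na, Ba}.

Ge < Na < Ca < Ba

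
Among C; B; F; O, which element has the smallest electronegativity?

B

B is in period 2, group 13; C is in period 2, group 14; O is in period 2, group 16; F is in period 2, group 17.
Electronegativity increases across a period and decreases down a group, tracking effective nuclear charge and atomic size.
All lie in period 2, so electronegativity increases left to right.
The smallest electronegativity among these belongs to B.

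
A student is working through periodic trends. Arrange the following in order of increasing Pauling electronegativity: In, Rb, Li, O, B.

Rb, Li, In, B, O

Smaller atoms with higher effective nuclear charge are more electronegative.
These span different periods and groups, so the two trends combine.
Li > Rb: they share group 1; the group trend gives Li the larger value.
In > Li: the two effects oppose for this pair; the across-period effect wins (1.78 vs 0.98).
B > In: B sits above In in group 13, so the down-group effect alone puts B higher.
O > B: O lies to the right of B in period 2, so the across-period effect alone puts O higher.
Approximate values (Pauling): Li 0.98, B 2.04, O 3.44, Rb 0.82, In 1.78.
So from lowest to highest: Rb < Li < In < B < O.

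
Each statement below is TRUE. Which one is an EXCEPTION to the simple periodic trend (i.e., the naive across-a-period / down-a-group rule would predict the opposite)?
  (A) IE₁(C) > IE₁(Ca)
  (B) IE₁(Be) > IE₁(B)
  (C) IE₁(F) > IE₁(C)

The general trend: IE₁ increases across a period and decreases down a group.
(A) C (period 2, group 14) vs Ca (period 4, group 2): the stated order agrees with the simple trend.
(B) Be (period 2, group 2) vs B (period 2, group 13): the stated order contradicts the simple trend.
(C) F (period 2, group 17) vs C (period 2, group 14): the stated order agrees with the simple trend.
The exception is (B): removing B's lone 2p electron is easier than breaking Be's filled 2s².

(B)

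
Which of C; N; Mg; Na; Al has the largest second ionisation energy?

Consider each +1 ion: C⁺ still has 3 valence electrons; N⁺ still has 4 valence electrons; Mg⁺ still has 1 valence electron; Na⁺ is the bare [Ne] core; Al⁺ still has 2 valence electrons.
Breaking into a closed-shell core is much more expensive than removing a leftover valence electron — Na has the largest IE_2 here.
Valence configurations: C⁺ [He]2s²2p¹, N⁺ [He]2s²2p², Mg⁺ [Ne]3s¹, Al⁺ [Ne]3s².
Tabulated IE_2 (kJ/mol): C 2353, N 2856, Mg 1451, Na 4562, Al 1817.
Hence IE_2: Mg < Al < C < N < Na.

Na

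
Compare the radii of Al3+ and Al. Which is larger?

Forming Al3+ removes 3 electrons from Al. Fewer electrons for the same nuclear charge means less shielding and a higher Z_eff on the remaining electrons, and for main-group metals the entire outer shell is lost.
A cation is smaller than its parent atom: Al3+ < Al.

Al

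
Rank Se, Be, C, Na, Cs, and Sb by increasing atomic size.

C < Be < Se < Sb < Na < Cs

Be is in period 2, group 2; C is in period 2, group 14; Na is in period 3, group 1; Se is in period 4, group 16; Sb is in period 5, group 15; Cs is in period 6, group 1.
Atomic radius shrinks across a period as nuclear charge pulls the same shell inward, and grows down a group as new shells are added.
Here both period and group differ, so the two effects have to be weighed against each other.
Be > C: both are in period 2; the period trend gives Be the larger value.
Se > Be: period and group pull opposite ways; the down-group shift dominates (116 vs 102 pm).
Sb > Se: both effects reinforce here, so Sb is clearly the larger of the two.
Na > Sb: the two effects oppose for this pair; the across-period effect wins (155 vs 140 pm).
Cs > Na: they share group 1; the group trend gives Cs the larger value.
For reference (pm): Be 102, C 75, Na 155, Se 116, Sb 140, Cs 232.
So from smallest to largest: C < Be < Se < Sb < Na < Cs.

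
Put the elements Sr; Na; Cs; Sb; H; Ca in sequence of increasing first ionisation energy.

Cs < Na < Sr < Ca < Sb < H

H is in period 1, group 1; Na is in period 3, group 1; Ca is in period 4, group 2; Sr is in period 5, group 2; Sb is in period 5, group 15; Cs is in period 6, group 1.
IE₁ increases left→right with effective nuclear charge and decreases top→bottom as the valence shell moves farther out.
Neither a single period nor a single group — weigh both effects.
Na > Cs: they share group 1; the group trend gives Na the larger value.
Sr > Na: period and group pull opposite ways; the across-period shift dominates (550 vs 496 kJ/mol).
Ca > Sr: Ca sits above Sr in group 2, so the down-group effect alone puts Ca higher.
Sb > Ca: the two effects oppose for this pair; the across-period effect wins (831 vs 590 kJ/mol).
H > Sb: period and group pull opposite ways; the down-group shift dominates (1312 vs 831 kJ/mol).
For reference (kJ/mol): H 1312, Na 496, Ca 590, Sr 550, Sb 831, Cs 376.
So from lowest to highest: Cs < Na < Sr < Ca < Sb < H.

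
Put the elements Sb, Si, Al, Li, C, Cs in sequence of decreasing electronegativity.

Li is in period 2, group 1; C is in period 2, group 14; Al is in period 3, group 13; Si is in period 3, group 14; Sb is in period 5, group 15; Cs is in period 6, group 1.
Atoms toward the upper right of the periodic table pull bonding electrons most strongly.
These span different periods and groups, so the two trends combine.
Li > Cs: Li sits above Cs in group 1, so the down-group effect alone puts Li higher.
Al > Li: period and group pull opposite ways; the across-period shift dominates (1.61 vs 0.98).
Si > Al: Si lies to the right of Al in period 3, so the across-period effect alone puts Si higher.
Sb > Si: the two effects oppose for this pair; the across-period effect wins (2.05 vs 1.90).
C > Sb: the two effects oppose for this pair; the down-group effect wins (2.55 vs 2.05).
Approximate values (Pauling): Li 0.98, C 2.55, Al 1.61, Si 1.90, Sb 2.05, Cs 0.79.
So from highest to lowest: C > Sb > Si > Al > Li > Cs.

C, Sb, Si, Al, Li, Cs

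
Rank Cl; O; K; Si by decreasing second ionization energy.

O, K, Cl, Si

Consider each +1 ion: Cl⁺ still has 6 valence electrons; O⁺ still has 5 valence electrons; K⁺ is the bare [Ar] core; Si⁺ still has 3 valence electrons.
Usually core removal costs more than valence removal, but here the competition is close: a tightly held n=2 valence electron can cost more to remove than an n=3 core electron, so the actual values have to decide it.
Valence configurations: Cl⁺ [Ne]3s²3p⁴, O⁺ [He]2s²2p³, Si⁺ [Ne]3s²3p¹.
Tabulated IE_2 (kJ/mol): Cl 2298, O 3388, K 3052, Si 1577.
Hence IE_2: Si < Cl < K < O.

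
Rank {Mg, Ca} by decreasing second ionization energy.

Mg > Ca

Consider each +1 ion: Mg⁺ still has 1 valence electron; Ca⁺ still has 1 valence electron.
All are still removing valence electrons, so compare the +1 ions as you would atoms: IE_2 generally rises across a period (higher Z_eff) and falls down a group (larger shell), subject to the usual subshell exceptions.
Valence configurations: Mg⁺ [Ne]3s¹, Ca⁺ [Ar]4s¹.
Approximate IE_2 values (kJ/mol): Mg 1451, Ca 1145.
So the second ionization energies run Ca < Mg.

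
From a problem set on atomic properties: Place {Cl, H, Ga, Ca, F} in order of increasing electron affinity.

Ca < Ga < H < F < Cl

H is in period 1, group 1; F is in period 2, group 17; Cl is in period 3, group 17; Ca is in period 4, group 2; Ga is in period 4, group 13.
Electron affinity generally becomes more exothermic across a period toward the halogens and less exothermic down a group.
These span different periods and groups, so the two trends combine.
Ga > Ca: Ga lies to the right of Ca in period 4, so the across-period effect alone puts Ga higher.
H > Ga: period and group pull opposite ways; the down-group shift dominates (73 vs 29 kJ/mol).
F > H: period and group pull opposite ways; the across-period shift dominates (328 vs 73 kJ/mol).
Cl > F: this pair runs against the simple trend — see the exception note.
Note the exception: Cl has a higher electron affinity than F, contrary to the simple trend — F's small 2p subshell makes the incoming electron feel strong e⁻–e⁻ repulsion, so Cl actually releases more energy on gaining an electron.
Approximate values (kJ/mol): H 73, F 328, Cl 349, Ca 2, Ga 29.
So from lowest to highest: Ca < Ga < H < F < Cl.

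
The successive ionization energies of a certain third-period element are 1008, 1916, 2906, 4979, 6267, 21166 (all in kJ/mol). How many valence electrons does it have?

5

Look for the largest jump between consecutive ionization energies: IE6/IE5 ≈ 3.4, far larger than any earlier ratio.
That jump marks the point where a core electron is being removed. So the atom has 5 valence electrons.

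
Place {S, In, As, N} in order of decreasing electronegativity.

N is in period 2, group 15; S is in period 3, group 16; As is in period 4, group 15; In is in period 5, group 13.
Electronegativity increases across a period and decreases down a group, tracking effective nuclear charge and atomic size.
These span different periods and groups, so the two trends combine.
As > In: both effects reinforce here, so As is clearly the higher of the two.
S > As: both effects reinforce here, so S is clearly the higher of the two.
N > S: the two effects oppose for this pair; the down-group effect wins (3.04 vs 2.58).
For reference (Pauling): N 3.04, S 2.58, As 2.18, In 1.78.
So from highest to lowest: N > S > As > In.

N > S > As > In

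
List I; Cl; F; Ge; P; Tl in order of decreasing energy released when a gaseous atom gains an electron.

Cl, F, I, Ge, P, Tl

F is in period 2, group 17; P is in period 3, group 15; Cl is in period 3, group 17; Ge is in period 4, group 14; I is in period 5, group 17; Tl is in period 6, group 13.
Electron affinity generally becomes more exothermic across a period toward the halogens and less exothermic down a group.
Neither a single period nor a single group — weigh both effects.
P > Tl: both effects reinforce here, so P is clearly the higher of the two.
Ge > P: this pair runs against the simple trend — see the exception note.
I > Ge: period and group pull opposite ways; the across-period shift dominates (295 vs 119 kJ/mol).
F > I: they share group 17; the group trend gives F the larger value.
Cl > F: this pair runs against the simple trend — see the exception note.
Note the exception: Ge has a higher electron affinity than P, contrary to the simple trend — adding an electron to P's half-filled np³ subshell costs electron-pairing energy.
Note the exception: Cl has a higher electron affinity than F, contrary to the simple trend — F's small 2p subshell makes the incoming electron feel strong e⁻–e⁻ repulsion, so Cl actually releases more energy on gaining an electron.
Approximate values (kJ/mol): F 328, P 72, Cl 349, Ge 119, I 295, Tl 19.
So from highest to lowest: Cl > F > I > Ge > P > Tl.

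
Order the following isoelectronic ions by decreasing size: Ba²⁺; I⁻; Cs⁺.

I⁻ > Cs⁺ > Ba²⁺

All of these have 54 electrons, so size is governed by nuclear charge alone: the more protons, the stronger the pull on the same electron cloud, and the smaller the ion.
Nuclear charges: Ba²⁺ (Z=56), Cs⁺ (Z=55), I⁻ (Z=53).
Largest to smallest: I⁻ > Cs⁺ > Ba²⁺.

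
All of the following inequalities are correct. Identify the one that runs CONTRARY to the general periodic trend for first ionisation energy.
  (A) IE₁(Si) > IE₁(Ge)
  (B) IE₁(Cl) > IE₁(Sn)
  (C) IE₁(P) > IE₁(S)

(C)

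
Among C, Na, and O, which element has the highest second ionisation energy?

Na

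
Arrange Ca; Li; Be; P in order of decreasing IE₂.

IE_2 is the cost of taking one more electron from the +1 cation: Ca⁺ still has 1 valence electron; Li⁺ is the bare [He] core; Be⁺ still has 1 valence electron; P⁺ still has 4 valence electrons.
Pulling an electron out of a noble-gas core costs far more than removing a remaining valence electron, so Li sits at the high end of IE_2.
Valence configurations: Ca⁺ [Ar]4s¹, Be⁺ [He]2s¹, P⁺ [Ne]3s²3p².
Tabulated IE_2 (kJ/mol): Ca 1145, Li 7298, Be 1757, P 1907.
So the second ionization energies run Ca < Be < P < Li.

Li > P > Be > Ca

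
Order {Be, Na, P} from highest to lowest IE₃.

Be > Na > P

Consider each +2 ion: Be²⁺ is the bare [He] core; Na²⁺ is already 1 electron into the core; P²⁺ still has 3 valence electrons.
Breaking into a closed-shell core is much more expensive than removing a leftover valence electron — Na and Be have the largest IE_3 here.
The numbers (kJ/mol): Be 14849, Na 6910, P 2914.
Hence IE_3: P < Na < Be.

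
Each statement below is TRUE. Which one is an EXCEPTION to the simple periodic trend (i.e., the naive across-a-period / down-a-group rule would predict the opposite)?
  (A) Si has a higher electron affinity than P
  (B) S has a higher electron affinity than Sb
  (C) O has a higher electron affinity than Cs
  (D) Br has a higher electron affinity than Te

(A)

The general trend: electron affinity increases across a period and decreases down a group.
(A) Si (period 3, group 14) vs P (period 3, group 15): the stated order contradicts the simple trend.
(B) S (period 3, group 16) vs Sb (period 5, group 15): the stated order agrees with the simple trend.
(C) O (period 2, group 16) vs Cs (period 6, group 1): the stated order agrees with the simple trend.
(D) Br (period 4, group 17) vs Te (period 5, group 16): the stated order agrees with the simple trend.
The exception is (A): adding an electron to P's half-filled 3p³ is unfavourable, so Si (3p²) has the more exothermic EA.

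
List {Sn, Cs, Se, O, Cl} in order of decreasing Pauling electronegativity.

O is in period 2, group 16; Cl is in period 3, group 17; Se is in period 4, group 16; Sn is in period 5, group 14; Cs is in period 6, group 1.
Electronegativity increases across a period and decreases down a group, tracking effective nuclear charge and atomic size.
Neither a single period nor a single group — weigh both effects.
Sn > Cs: both effects reinforce here, so Sn is clearly the higher of the two.
Se > Sn: relative to Sn, both the across-period and down-group shifts push Se's electronegativity up.
Cl > Se: relative to Se, both the across-period and down-group shifts push Cl's electronegativity up.
O > Cl: period and group pull opposite ways; the down-group shift dominates (3.44 vs 3.16).
For reference (Pauling): O 3.44, Cl 3.16, Se 2.55, Sn 1.96, Cs 0.79.
So from highest to lowest: O > Cl > Se > Sn > Cs.

O, Cl, Se, Sn, Cs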